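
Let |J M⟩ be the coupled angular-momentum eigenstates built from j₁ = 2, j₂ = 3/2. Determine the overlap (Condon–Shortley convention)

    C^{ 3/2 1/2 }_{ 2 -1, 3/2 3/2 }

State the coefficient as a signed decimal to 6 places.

+√(2/5) ≈ +0.632456

j₁+j₂−J=2  J+j₁−j₂=2  J−j₁+j₂=1  j₁+j₂+J+1=6
(j₁±m₁, j₂±m₂, J±M) = (1,3,3,0,2,1)
P² = 8/5
sum k=2..2:
  [2] +1/2 = 1/2
S = 1/2
C² = P²·S² = 2/5 ; C = +0.632456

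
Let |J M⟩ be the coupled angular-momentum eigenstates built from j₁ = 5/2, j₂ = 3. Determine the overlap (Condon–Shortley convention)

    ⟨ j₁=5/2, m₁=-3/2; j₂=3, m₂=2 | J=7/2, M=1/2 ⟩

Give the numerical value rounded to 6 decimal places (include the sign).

+√(20/63) ≈ +0.563436

√[8·2!3!4!/10! · 1!4!5!1!4!3!] = √(9216/35)
  +(−1)^1/∏(1,1,3,4,0,0)! = -1/144  (running -1/144)
  +(−1)^2/∏(2,0,2,3,1,1)! = 1/24  (running 5/144)
⟨..|..⟩ = √(9216/35)·(5/144) = +0.563436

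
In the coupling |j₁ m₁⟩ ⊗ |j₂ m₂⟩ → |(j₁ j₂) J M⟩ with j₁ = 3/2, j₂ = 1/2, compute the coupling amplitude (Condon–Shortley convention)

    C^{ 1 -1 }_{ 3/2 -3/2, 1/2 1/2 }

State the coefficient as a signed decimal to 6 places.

√[3·1!2!0!/4! · 0!3!1!0!0!2!] = √(3)
  +(−1)^1/∏(1,0,2,0,0,0)! = -1/2  (running -1/2)
⟨..|..⟩ = √(3)·(-1/2) = -0.866025

-0.866025  (= −√(3/4))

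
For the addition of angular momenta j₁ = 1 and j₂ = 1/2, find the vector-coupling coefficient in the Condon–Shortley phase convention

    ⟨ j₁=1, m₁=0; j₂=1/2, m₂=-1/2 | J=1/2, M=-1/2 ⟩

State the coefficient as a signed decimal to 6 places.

+√(1/3) = +0.577350

triangle: 1!*1!*0!/3! = 1/6
(j±m)!: 1!*1!*0!*1!*0!*1! = 1
prefactor² = (2J+1)*Δ*N² = 1/3
  k=0: +1/(0!*1!*1!*0!*0!*0!) = 1
Σ = 1  ⇒  CG² = 1/3*1² = 1/3
CG = +√(1/3) = +0.577350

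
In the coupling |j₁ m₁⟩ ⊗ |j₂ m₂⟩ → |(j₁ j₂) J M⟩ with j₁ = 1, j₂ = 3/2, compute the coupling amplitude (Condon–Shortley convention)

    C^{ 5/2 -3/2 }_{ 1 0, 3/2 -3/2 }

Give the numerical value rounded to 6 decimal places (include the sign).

triangle: 0!×2!×3!/6! = 12/720
(j±m)!: 1!×1!×0!×3!×1!×4! = 144
prefactor² = (2J+1)×Δ×N² = 72/5
  k=0: +1/(0!×0!×1!×0!×1!×3!) = 1/6
Σ = 1/6  ⇒  CG² = 72/5×1/6² = 2/5
CG = +√(2/5) = +0.632456

+0.632456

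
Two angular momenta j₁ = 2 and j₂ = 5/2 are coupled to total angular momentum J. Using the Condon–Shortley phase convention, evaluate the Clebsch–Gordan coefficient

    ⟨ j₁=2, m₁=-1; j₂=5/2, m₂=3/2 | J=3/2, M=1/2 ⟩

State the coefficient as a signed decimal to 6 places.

j₁+j₂−J=3  J+j₁−j₂=1  J−j₁+j₂=2  j₁+j₂+J+1=7
(j₁±m₁, j₂±m₂, J±M) = (1,3,4,1,2,1)
P² = 96/35
sum k=2..3:
  [2] +1/4 = 1/4
  [3] −1/6 = -1/6
S = 1/12
C² = P²·S² = 2/105 ; C = +0.138013

+0.138013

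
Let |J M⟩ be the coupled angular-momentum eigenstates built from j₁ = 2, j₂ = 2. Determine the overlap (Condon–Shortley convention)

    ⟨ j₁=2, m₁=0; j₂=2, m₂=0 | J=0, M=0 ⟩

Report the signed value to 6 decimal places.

j₁+j₂−J=4  J+j₁−j₂=0  J−j₁+j₂=0  j₁+j₂+J+1=5
(j₁±m₁, j₂±m₂, J±M) = (2,2,2,2,0,0)
P² = 16/5
sum k=2..2:
  [2] +1/4 = 1/4
S = 1/4
C² = P²·S² = 1/5 ; C = +0.447214

+√(1/5) = +0.447214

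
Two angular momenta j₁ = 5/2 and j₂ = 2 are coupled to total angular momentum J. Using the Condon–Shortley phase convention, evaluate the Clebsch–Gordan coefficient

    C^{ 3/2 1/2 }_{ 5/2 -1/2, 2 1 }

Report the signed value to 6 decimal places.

+0.487950

√[4·3!2!1!/7! · 2!3!3!1!2!1!] = √(48/35)
  +(−1)^2/∏(2,1,1,1,1,0)! = 1/2  (running 1/2)
  +(−1)^3/∏(3,0,0,0,2,1)! = -1/12  (running 5/12)
⟨..|..⟩ = √(48/35)·(5/12) = +0.487950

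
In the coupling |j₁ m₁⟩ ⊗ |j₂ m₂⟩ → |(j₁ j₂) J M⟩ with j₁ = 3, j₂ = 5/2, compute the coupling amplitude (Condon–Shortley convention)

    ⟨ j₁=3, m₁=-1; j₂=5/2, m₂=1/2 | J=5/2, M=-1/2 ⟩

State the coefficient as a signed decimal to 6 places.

+√(8/35) = +0.478091

triangle: 3!·3!·2!/9! = 72/362880
(j±m)!: 2!·4!·3!·2!·2!·3! = 6912
prefactor² = (2J+1)·Δ·N² = 288/35
  k=1: −1/(1!·2!·3!·2!·0!·0!) = -1/24
  k=2: +1/(2!·1!·2!·1!·1!·1!) = 1/4
  k=3: −1/(3!·0!·1!·0!·2!·2!) = -1/24
Σ = 1/6  ⇒  CG² = 288/35·1/6² = 8/35
CG = +√(8/35) = +0.478091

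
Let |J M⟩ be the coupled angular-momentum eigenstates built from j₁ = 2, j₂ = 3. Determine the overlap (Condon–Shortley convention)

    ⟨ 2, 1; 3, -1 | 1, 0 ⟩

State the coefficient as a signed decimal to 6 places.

√[3·4!0!2!/7! · 3!1!2!4!1!1!] = √(288/35)
  +(−1)^1/∏(1,3,0,1,0,1)! = -1/6  (running -1/6)
⟨..|..⟩ = √(288/35)·(-1/6) = -0.478091

−√(8/35) ≈ -0.478091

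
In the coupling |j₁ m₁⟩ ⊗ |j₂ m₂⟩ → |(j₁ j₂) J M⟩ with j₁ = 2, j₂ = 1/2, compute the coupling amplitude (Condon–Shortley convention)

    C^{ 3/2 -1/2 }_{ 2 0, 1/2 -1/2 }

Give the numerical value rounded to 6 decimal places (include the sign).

+√(2/5) = +0.632456

j₁+j₂−J=1  J+j₁−j₂=3  J−j₁+j₂=0  j₁+j₂+J+1=5
(j₁±m₁, j₂±m₂, J±M) = (2,2,0,1,1,2)
P² = 8/5
sum k=0..0:
  [0] +1/2 = 1/2
S = 1/2
C² = P²·S² = 2/5 ; C = +0.632456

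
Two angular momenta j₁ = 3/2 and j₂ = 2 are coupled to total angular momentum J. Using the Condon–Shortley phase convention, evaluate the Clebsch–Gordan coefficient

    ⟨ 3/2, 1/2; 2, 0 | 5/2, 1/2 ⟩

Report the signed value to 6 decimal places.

√[6·1!2!3!/7! · 2!1!2!2!3!2!] = √(48/35)
  +(−1)^0/∏(0,1,1,2,1,1)! = 1/2  (running 1/2)
  +(−1)^1/∏(1,0,0,1,2,2)! = -1/4  (running 1/4)
⟨..|..⟩ = √(48/35)·(1/4) = +0.292770

+0.292770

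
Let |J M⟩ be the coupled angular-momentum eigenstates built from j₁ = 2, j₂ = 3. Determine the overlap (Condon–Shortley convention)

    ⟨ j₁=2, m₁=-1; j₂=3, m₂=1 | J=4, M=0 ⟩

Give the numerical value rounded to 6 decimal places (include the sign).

−√(5/14) ≈ -0.597614

triangle: 1!*3!*5!/10! = 720/3628800
(j±m)!: 1!*3!*4!*2!*4!*4! = 165888
prefactor² = (2J+1)*Δ*N² = 10368/35
  k=0: +1/(0!*1!*3!*4!*0!*1!) = 1/144
  k=1: −1/(1!*0!*2!*3!*1!*2!) = -1/24
Σ = -5/144  ⇒  CG² = 10368/35*(-5/144)² = 5/14
CG = −√(5/14) = -0.597614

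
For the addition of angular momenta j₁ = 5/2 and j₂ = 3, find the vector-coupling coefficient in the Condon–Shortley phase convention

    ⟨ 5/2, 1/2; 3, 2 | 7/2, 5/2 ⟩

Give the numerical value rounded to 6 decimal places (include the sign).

√[8·2!3!4!/10! · 3!2!5!1!6!1!] = √(4608/7)
  +(−1)^1/∏(1,1,1,4,2,0)! = -1/48  (running -1/48)
  +(−1)^2/∏(2,0,0,3,3,1)! = 1/72  (running -1/144)
⟨..|..⟩ = √(4608/7)·(-1/144) = -0.178174

−√(2/63) ≈ -0.178174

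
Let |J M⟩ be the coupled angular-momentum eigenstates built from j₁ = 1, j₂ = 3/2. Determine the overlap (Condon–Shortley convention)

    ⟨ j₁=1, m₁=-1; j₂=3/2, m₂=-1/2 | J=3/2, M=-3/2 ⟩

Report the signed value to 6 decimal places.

j₁+j₂−J=1  J+j₁−j₂=1  J−j₁+j₂=2  j₁+j₂+J+1=5
(j₁±m₁, j₂±m₂, J±M) = (0,2,1,2,0,3)
P² = 8/5
sum k=1..1:
  [1] −1/2 = -1/2
S = -1/2
C² = P²·S² = 2/5 ; C = -0.632456

−√(2/5) = -0.632456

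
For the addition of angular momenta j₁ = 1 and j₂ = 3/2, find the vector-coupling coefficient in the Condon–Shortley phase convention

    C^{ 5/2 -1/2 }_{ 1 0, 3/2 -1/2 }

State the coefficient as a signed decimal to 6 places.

+√(3/5) = +0.774597

triangle: 0!·2!·3!/6! = 12/720
(j±m)!: 1!·1!·1!·2!·2!·3! = 24
prefactor² = (2J+1)·Δ·N² = 12/5
  k=0: +1/(0!·0!·1!·1!·1!·2!) = 1/2
Σ = 1/2  ⇒  CG² = 12/5·1/2² = 3/5
CG = +√(3/5) = +0.774597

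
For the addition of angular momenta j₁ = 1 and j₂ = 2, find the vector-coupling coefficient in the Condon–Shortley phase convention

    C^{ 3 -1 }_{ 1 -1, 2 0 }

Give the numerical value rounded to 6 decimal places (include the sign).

√[7·0!2!4!/7! · 0!2!2!2!2!4!] = √(128/5)
  +(−1)^0/∏(0,0,2,2,0,2)! = 1/8  (running 1/8)
⟨..|..⟩ = √(128/5)·(1/8) = +0.632456

+√(2/5) = +0.632456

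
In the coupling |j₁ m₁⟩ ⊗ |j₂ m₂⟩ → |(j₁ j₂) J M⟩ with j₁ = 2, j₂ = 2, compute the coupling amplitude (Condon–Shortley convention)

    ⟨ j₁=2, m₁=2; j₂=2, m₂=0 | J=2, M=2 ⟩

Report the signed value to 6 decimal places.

triangle: 2!·2!·2!/7! = 8/5040
(j±m)!: 4!·0!·2!·2!·4!·0! = 2304
prefactor² = (2J+1)·Δ·N² = 128/7
  k=0: +1/(0!·2!·0!·2!·2!·0!) = 1/8
Σ = 1/8  ⇒  CG² = 128/7·1/8² = 2/7
CG = +√(2/7) = +0.534522

+√(2/7) = +0.534522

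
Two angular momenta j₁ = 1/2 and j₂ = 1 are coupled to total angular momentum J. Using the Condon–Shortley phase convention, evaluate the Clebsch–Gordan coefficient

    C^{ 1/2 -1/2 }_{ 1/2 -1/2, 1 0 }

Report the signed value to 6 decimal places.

-0.577350

triangle: 1!×0!×1!/3! = 1/6
(j±m)!: 0!×1!×1!×1!×0!×1! = 1
prefactor² = (2J+1)×Δ×N² = 1/3
  k=1: −1/(1!×0!×0!×0!×0!×1!) = -1
Σ = -1  ⇒  CG² = 1/3×(-1)² = 1/3
CG = −√(1/3) = -0.577350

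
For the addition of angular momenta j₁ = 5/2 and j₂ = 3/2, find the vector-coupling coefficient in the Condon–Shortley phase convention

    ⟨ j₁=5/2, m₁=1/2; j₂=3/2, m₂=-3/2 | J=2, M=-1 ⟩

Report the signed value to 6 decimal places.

√[5·2!3!1!/7! · 3!2!0!3!1!3!] = √(36/7)
  +(−1)^0/∏(0,2,2,0,1,1)! = 1/4  (running 1/4)
⟨..|..⟩ = √(36/7)·(1/4) = +0.566947

+√(9/28) = +0.566947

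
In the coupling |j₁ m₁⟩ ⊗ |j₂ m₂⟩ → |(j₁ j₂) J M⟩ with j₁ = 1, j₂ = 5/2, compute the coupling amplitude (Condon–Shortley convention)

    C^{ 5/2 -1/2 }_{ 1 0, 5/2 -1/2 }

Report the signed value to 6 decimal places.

+0.169031

j₁+j₂−J=1  J+j₁−j₂=1  J−j₁+j₂=4  j₁+j₂+J+1=7
(j₁±m₁, j₂±m₂, J±M) = (1,1,2,3,2,3)
P² = 144/35
sum k=0..1:
  [0] +1/4 = 1/4
  [1] −1/6 = -1/6
S = 1/12
C² = P²·S² = 1/35 ; C = +0.169031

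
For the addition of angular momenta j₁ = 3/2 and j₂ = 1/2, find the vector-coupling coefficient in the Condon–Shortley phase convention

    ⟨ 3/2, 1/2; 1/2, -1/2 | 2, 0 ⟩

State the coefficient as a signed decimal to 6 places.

√[5·0!3!1!/5! · 2!1!0!1!2!2!] = √(2)
  +(−1)^0/∏(0,0,1,0,2,1)! = 1/2  (running 1/2)
⟨..|..⟩ = √(2)·(1/2) = +0.707107

+0.707107  (= +√(1/2))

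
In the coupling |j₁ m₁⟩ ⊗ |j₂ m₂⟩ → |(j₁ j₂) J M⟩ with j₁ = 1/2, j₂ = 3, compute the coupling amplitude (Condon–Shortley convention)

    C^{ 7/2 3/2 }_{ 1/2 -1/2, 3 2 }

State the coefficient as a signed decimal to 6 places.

+0.534522

triangle: 0!·1!·6!/8! = 720/40320
(j±m)!: 0!·1!·5!·1!·5!·2! = 28800
prefactor² = (2J+1)·Δ·N² = 28800/7
  k=0: +1/(0!·0!·1!·5!·0!·1!) = 1/120
Σ = 1/120  ⇒  CG² = 28800/7·1/120² = 2/7
CG = +√(2/7) = +0.534522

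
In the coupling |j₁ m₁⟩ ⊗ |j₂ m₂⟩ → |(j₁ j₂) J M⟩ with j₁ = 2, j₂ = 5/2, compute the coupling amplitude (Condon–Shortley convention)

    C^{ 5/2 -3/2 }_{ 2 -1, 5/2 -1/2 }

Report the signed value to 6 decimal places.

√[6·2!2!3!/8! · 1!3!2!3!1!4!] = √(216/35)
  +(−1)^1/∏(1,1,2,1,0,2)! = -1/4  (running -1/4)
  +(−1)^2/∏(2,0,1,0,1,3)! = 1/12  (running -1/6)
⟨..|..⟩ = √(216/35)·(-1/6) = -0.414039

−√(6/35) = -0.414039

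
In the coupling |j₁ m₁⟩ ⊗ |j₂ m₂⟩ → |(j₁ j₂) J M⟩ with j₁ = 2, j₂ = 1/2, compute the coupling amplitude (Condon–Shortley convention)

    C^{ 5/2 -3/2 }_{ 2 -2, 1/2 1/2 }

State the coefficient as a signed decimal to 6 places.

+0.447214  (= +√(1/5))

triangle: 0!·4!·1!/6! = 24/720
(j±m)!: 0!·4!·1!·0!·1!·4! = 576
prefactor² = (2J+1)·Δ·N² = 576/5
  k=0: +1/(0!·0!·4!·1!·0!·0!) = 1/24
Σ = 1/24  ⇒  CG² = 576/5·1/24² = 1/5
CG = +√(1/5) = +0.447214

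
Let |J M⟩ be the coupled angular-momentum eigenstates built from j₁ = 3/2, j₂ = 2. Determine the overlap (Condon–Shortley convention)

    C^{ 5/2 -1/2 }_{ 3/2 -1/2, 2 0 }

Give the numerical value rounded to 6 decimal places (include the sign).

−√(3/35) ≈ -0.292770

triangle: 1!*2!*3!/7! = 12/5040
(j±m)!: 1!*2!*2!*2!*2!*3! = 96
prefactor² = (2J+1)*Δ*N² = 48/35
  k=0: +1/(0!*1!*2!*2!*0!*1!) = 1/4
  k=1: −1/(1!*0!*1!*1!*1!*2!) = -1/2
Σ = -1/4  ⇒  CG² = 48/35*(-1/4)² = 3/35
CG = −√(3/35) = -0.292770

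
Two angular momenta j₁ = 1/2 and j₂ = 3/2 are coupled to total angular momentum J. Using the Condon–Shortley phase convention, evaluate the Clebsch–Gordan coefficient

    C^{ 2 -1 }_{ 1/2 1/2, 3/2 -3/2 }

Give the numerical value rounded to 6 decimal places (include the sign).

+√(1/4) = +0.500000

j₁+j₂−J=0  J+j₁−j₂=1  J−j₁+j₂=3  j₁+j₂+J+1=5
(j₁±m₁, j₂±m₂, J±M) = (1,0,0,3,1,3)
P² = 9
sum k=0..0:
  [0] +1/6 = 1/6
S = 1/6
C² = P²·S² = 1/4 ; C = +0.500000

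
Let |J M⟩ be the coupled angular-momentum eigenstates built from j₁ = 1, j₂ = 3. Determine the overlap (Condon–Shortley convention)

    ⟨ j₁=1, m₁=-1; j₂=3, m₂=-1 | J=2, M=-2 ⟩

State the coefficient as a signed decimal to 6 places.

+0.218218  (= +√(1/21))

j₁+j₂−J=2  J+j₁−j₂=0  J−j₁+j₂=4  j₁+j₂+J+1=7
(j₁±m₁, j₂±m₂, J±M) = (0,2,2,4,0,4)
P² = 768/7
sum k=2..2:
  [2] +1/48 = 1/48
S = 1/48
C² = P²·S² = 1/21 ; C = +0.218218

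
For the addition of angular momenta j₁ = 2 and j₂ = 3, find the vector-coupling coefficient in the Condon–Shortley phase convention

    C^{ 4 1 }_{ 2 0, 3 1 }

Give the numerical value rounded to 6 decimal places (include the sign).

−√(3/28) ≈ -0.327327

√[9·1!3!5!/10! · 2!2!4!2!5!3!] = √(1728/7)
  +(−1)^0/∏(0,1,2,4,1,1)! = 1/48  (running 1/48)
  +(−1)^1/∏(1,0,1,3,2,2)! = -1/24  (running -1/48)
⟨..|..⟩ = √(1728/7)·(-1/48) = -0.327327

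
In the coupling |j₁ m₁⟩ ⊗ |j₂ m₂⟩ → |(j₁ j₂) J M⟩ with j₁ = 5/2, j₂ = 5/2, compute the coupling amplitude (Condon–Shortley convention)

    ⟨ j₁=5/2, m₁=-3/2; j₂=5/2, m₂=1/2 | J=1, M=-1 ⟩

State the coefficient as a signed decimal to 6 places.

-0.478091  (= −√(8/35))

j₁+j₂−J=4  J+j₁−j₂=1  J−j₁+j₂=1  j₁+j₂+J+1=7
(j₁±m₁, j₂±m₂, J±M) = (1,4,3,2,0,2)
P² = 288/35
sum k=3..3:
  [3] −1/6 = -1/6
S = -1/6
C² = P²·S² = 8/35 ; C = -0.478091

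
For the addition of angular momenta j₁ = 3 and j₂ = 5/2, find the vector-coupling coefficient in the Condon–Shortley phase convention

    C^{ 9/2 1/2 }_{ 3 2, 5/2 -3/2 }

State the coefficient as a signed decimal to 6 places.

+√(361/1386) = +0.510355

triangle: 1!*5!*4!/11! = 2880/39916800
(j±m)!: 5!*1!*1!*4!*5!*4! = 8294400
prefactor² = (2J+1)*Δ*N² = 460800/77
  k=0: +1/(0!*1!*1!*1!*4!*3!) = 1/144
  k=1: −1/(1!*0!*0!*0!*5!*4!) = -1/2880
Σ = 19/2880  ⇒  CG² = 460800/77*19/2880² = 361/1386
CG = +√(361/1386) = +0.510355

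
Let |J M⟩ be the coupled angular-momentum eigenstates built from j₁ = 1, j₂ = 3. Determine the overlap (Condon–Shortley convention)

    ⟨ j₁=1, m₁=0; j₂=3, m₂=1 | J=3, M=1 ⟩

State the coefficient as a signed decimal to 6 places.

-0.288675

j₁+j₂−J=1  J+j₁−j₂=1  J−j₁+j₂=5  j₁+j₂+J+1=8
(j₁±m₁, j₂±m₂, J±M) = (1,1,4,2,4,2)
P² = 48
sum k=0..1:
  [0] +1/24 = 1/24
  [1] −1/12 = -1/12
S = -1/24
C² = P²·S² = 1/12 ; C = -0.288675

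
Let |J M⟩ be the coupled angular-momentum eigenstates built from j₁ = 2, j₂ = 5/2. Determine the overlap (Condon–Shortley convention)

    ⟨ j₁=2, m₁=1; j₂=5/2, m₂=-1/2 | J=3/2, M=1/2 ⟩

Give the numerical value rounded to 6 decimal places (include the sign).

√[4·3!1!2!/7! · 3!1!2!3!2!1!] = √(48/35)
  +(−1)^0/∏(0,3,1,2,0,0)! = 1/12  (running 1/12)
  +(−1)^1/∏(1,2,0,1,1,1)! = -1/2  (running -5/12)
⟨..|..⟩ = √(48/35)·(-5/12) = -0.487950

−√(5/21) ≈ -0.487950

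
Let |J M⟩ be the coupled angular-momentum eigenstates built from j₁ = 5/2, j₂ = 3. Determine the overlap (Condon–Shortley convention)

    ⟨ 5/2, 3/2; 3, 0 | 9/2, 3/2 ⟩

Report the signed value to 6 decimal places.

+0.540562

j₁+j₂−J=1  J+j₁−j₂=4  J−j₁+j₂=5  j₁+j₂+J+1=11
(j₁±m₁, j₂±m₂, J±M) = (4,1,3,3,6,3)
P² = 207360/77
sum k=0..1:
  [0] +1/72 = 1/72
  [1] −1/288 = -1/288
S = 1/96
C² = P²·S² = 45/154 ; C = +0.540562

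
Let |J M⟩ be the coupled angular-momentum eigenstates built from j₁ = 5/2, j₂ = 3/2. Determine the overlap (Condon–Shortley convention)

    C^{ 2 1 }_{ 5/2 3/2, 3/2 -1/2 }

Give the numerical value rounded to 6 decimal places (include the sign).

triangle: 2!×3!×1!/7! = 12/5040
(j±m)!: 4!×1!×1!×2!×3!×1! = 288
prefactor² = (2J+1)×Δ×N² = 24/7
  k=0: +1/(0!×2!×1!×1!×2!×0!) = 1/4
  k=1: −1/(1!×1!×0!×0!×3!×1!) = -1/6
Σ = 1/12  ⇒  CG² = 24/7×1/12² = 1/42
CG = +√(1/42) = +0.154303

+√(1/42) = +0.154303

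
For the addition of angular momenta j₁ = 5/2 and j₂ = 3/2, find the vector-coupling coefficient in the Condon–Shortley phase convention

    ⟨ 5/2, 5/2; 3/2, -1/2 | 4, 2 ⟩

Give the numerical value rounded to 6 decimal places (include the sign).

+0.327327

√[9·0!5!3!/9! · 5!0!1!2!6!2!] = √(43200/7)
  +(−1)^0/∏(0,0,0,1,5,2)! = 1/240  (running 1/240)
⟨..|..⟩ = √(43200/7)·(1/240) = +0.327327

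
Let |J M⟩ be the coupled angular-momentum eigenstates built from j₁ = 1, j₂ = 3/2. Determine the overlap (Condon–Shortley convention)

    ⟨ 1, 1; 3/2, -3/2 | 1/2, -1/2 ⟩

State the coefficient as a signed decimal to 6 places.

+0.707107

√[2·2!0!1!/4! · 2!0!0!3!0!1!] = √(2)
  +(−1)^0/∏(0,2,0,0,0,1)! = 1/2  (running 1/2)
⟨..|..⟩ = √(2)·(1/2) = +0.707107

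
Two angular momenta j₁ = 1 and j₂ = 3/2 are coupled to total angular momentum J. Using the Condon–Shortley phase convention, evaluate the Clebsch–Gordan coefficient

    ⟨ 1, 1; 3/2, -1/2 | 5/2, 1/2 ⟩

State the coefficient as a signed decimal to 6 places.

j₁+j₂−J=0  J+j₁−j₂=2  J−j₁+j₂=3  j₁+j₂+J+1=6
(j₁±m₁, j₂±m₂, J±M) = (2,0,1,2,3,2)
P² = 24/5
sum k=0..0:
  [0] +1/4 = 1/4
S = 1/4
C² = P²·S² = 3/10 ; C = +0.547723

+√(3/10) = +0.547723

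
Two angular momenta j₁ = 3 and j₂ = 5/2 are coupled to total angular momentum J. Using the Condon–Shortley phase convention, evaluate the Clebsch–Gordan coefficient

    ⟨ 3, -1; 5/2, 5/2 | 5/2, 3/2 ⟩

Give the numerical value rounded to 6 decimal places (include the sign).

j₁+j₂−J=3  J+j₁−j₂=3  J−j₁+j₂=2  j₁+j₂+J+1=9
(j₁±m₁, j₂±m₂, J±M) = (2,4,5,0,4,1)
P² = 1152/7
sum k=3..3:
  [3] −1/24 = -1/24
S = -1/24
C² = P²·S² = 2/7 ; C = -0.534522

−√(2/7) ≈ -0.534522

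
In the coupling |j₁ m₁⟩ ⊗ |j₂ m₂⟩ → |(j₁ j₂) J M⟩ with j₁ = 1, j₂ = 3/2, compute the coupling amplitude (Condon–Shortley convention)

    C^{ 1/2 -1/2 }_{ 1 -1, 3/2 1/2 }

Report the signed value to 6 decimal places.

√[2·2!0!1!/4! · 0!2!2!1!0!1!] = √(2/3)
  +(−1)^2/∏(2,0,0,0,0,1)! = 1/2  (running 1/2)
⟨..|..⟩ = √(2/3)·(1/2) = +0.408248

+0.408248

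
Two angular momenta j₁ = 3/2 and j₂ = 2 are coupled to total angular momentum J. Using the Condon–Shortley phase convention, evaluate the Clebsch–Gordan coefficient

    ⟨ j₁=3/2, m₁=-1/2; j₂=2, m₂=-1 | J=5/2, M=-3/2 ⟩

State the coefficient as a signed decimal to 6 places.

j₁+j₂−J=1  J+j₁−j₂=2  J−j₁+j₂=3  j₁+j₂+J+1=7
(j₁±m₁, j₂±m₂, J±M) = (1,2,1,3,1,4)
P² = 144/35
sum k=0..1:
  [0] +1/4 = 1/4
  [1] −1/6 = -1/6
S = 1/12
C² = P²·S² = 1/35 ; C = +0.169031

+√(1/35) = +0.169031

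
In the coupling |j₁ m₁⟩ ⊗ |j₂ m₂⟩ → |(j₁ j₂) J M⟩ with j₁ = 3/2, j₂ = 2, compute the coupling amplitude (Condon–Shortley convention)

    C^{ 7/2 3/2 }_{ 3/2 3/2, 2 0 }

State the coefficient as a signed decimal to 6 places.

j₁+j₂−J=0  J+j₁−j₂=3  J−j₁+j₂=4  j₁+j₂+J+1=8
(j₁±m₁, j₂±m₂, J±M) = (3,0,2,2,5,2)
P² = 1152/7
sum k=0..0:
  [0] +1/24 = 1/24
S = 1/24
C² = P²·S² = 2/7 ; C = +0.534522

+√(2/7) = +0.534522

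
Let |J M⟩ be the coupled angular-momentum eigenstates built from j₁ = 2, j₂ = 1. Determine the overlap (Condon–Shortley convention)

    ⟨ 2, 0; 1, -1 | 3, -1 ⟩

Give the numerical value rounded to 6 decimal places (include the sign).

+√(2/5) ≈ +0.632456

√[7·0!4!2!/7! · 2!2!0!2!2!4!] = √(128/5)
  +(−1)^0/∏(0,0,2,0,2,2)! = 1/8  (running 1/8)
⟨..|..⟩ = √(128/5)·(1/8) = +0.632456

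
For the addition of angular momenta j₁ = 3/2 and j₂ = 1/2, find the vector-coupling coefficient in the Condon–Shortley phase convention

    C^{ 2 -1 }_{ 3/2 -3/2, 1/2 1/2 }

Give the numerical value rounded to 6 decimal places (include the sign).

√[5·0!3!1!/5! · 0!3!1!0!1!3!] = √(9)
  +(−1)^0/∏(0,0,3,1,0,0)! = 1/6  (running 1/6)
⟨..|..⟩ = √(9)·(1/6) = +0.500000

+0.500000  (= +√(1/4))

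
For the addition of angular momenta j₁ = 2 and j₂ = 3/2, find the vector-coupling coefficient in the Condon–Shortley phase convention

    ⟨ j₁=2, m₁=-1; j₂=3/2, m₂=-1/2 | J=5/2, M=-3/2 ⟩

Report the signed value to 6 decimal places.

triangle: 1!*3!*2!/7! = 12/5040
(j±m)!: 1!*3!*1!*2!*1!*4! = 288
prefactor² = (2J+1)*Δ*N² = 144/35
  k=0: +1/(0!*1!*3!*1!*0!*1!) = 1/6
  k=1: −1/(1!*0!*2!*0!*1!*2!) = -1/4
Σ = -1/12  ⇒  CG² = 144/35*(-1/12)² = 1/35
CG = −√(1/35) = -0.169031

−√(1/35) = -0.169031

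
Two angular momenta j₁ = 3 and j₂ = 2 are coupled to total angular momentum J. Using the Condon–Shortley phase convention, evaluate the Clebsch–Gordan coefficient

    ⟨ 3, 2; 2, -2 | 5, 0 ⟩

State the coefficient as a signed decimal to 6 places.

j₁+j₂−J=0  J+j₁−j₂=6  J−j₁+j₂=4  j₁+j₂+J+1=11
(j₁±m₁, j₂±m₂, J±M) = (5,1,0,4,5,5)
P² = 1382400/7
sum k=0..0:
  [0] +1/2880 = 1/2880
S = 1/2880
C² = P²·S² = 1/42 ; C = +0.154303

+√(1/42) = +0.154303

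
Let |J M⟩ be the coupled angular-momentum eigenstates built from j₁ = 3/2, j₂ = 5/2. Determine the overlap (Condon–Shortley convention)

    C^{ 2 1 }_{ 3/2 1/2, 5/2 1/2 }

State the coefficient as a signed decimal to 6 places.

j₁+j₂−J=2  J+j₁−j₂=1  J−j₁+j₂=3  j₁+j₂+J+1=7
(j₁±m₁, j₂±m₂, J±M) = (2,1,3,2,3,1)
P² = 12/7
sum k=0..1:
  [0] +1/12 = 1/12
  [1] −1/2 = -1/2
S = -5/12
C² = P²·S² = 25/84 ; C = -0.545545

−√(25/84) = -0.545545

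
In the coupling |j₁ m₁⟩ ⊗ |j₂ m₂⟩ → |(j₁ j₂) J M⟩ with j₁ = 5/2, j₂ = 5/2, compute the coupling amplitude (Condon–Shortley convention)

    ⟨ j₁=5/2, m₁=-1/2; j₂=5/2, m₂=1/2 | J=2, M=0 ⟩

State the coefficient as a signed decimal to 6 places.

+0.436436  (= +√(4/21))

√[5·3!2!2!/8! · 2!3!3!2!2!2!] = √(12/7)
  +(−1)^1/∏(1,2,2,2,0,0)! = -1/8  (running -1/8)
  +(−1)^2/∏(2,1,1,1,1,1)! = 1/2  (running 3/8)
  +(−1)^3/∏(3,0,0,0,2,2)! = -1/24  (running 1/3)
⟨..|..⟩ = √(12/7)·(1/3) = +0.436436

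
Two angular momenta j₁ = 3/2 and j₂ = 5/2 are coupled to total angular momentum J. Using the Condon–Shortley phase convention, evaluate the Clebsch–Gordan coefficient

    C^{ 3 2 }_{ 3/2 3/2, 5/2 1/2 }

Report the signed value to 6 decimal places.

+0.707107

√[7·1!2!4!/8! · 3!0!3!2!5!1!] = √(72)
  +(−1)^0/∏(0,1,0,3,2,1)! = 1/12  (running 1/12)
⟨..|..⟩ = √(72)·(1/12) = +0.707107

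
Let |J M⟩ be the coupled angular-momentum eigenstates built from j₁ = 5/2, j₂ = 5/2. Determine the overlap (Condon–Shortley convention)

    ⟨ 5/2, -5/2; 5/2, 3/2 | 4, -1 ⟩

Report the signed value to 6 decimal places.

j₁+j₂−J=1  J+j₁−j₂=4  J−j₁+j₂=4  j₁+j₂+J+1=10
(j₁±m₁, j₂±m₂, J±M) = (0,5,4,1,3,5)
P² = 20736/7
sum k=1..1:
  [1] −1/144 = -1/144
S = -1/144
C² = P²·S² = 1/7 ; C = -0.377964

−√(1/7) ≈ -0.377964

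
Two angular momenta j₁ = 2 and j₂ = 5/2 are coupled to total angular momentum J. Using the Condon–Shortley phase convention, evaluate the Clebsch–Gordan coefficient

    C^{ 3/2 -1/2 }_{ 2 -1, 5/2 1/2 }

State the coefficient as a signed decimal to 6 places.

+0.487950

√[4·3!1!2!/7! · 1!3!3!2!1!2!] = √(48/35)
  +(−1)^2/∏(2,1,1,1,0,1)! = 1/2  (running 1/2)
  +(−1)^3/∏(3,0,0,0,1,2)! = -1/12  (running 5/12)
⟨..|..⟩ = √(48/35)·(5/12) = +0.487950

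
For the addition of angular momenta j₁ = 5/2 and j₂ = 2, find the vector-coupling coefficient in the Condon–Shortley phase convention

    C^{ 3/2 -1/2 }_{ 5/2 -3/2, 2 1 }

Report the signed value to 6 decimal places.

√[4·3!2!1!/7! · 1!4!3!1!1!2!] = √(96/35)
  +(−1)^2/∏(2,1,2,1,0,0)! = 1/4  (running 1/4)
  +(−1)^3/∏(3,0,1,0,1,1)! = -1/6  (running 1/12)
⟨..|..⟩ = √(96/35)·(1/12) = +0.138013

+0.138013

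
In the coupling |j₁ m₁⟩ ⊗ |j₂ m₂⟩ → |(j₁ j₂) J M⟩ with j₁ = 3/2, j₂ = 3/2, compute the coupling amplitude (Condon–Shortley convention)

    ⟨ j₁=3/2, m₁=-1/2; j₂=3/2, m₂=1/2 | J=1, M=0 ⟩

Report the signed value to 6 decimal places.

−√(1/20) = -0.223607

√[3·2!1!1!/5! · 1!2!2!1!1!1!] = √(1/5)
  +(−1)^1/∏(1,1,1,1,0,0)! = -1  (running -1)
  +(−1)^2/∏(2,0,0,0,1,1)! = 1/2  (running -1/2)
⟨..|..⟩ = √(1/5)·(-1/2) = -0.223607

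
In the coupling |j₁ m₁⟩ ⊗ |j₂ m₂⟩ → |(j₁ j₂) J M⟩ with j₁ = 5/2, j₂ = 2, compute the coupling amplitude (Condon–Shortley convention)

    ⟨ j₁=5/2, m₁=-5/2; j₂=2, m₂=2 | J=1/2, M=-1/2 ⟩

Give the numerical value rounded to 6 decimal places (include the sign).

triangle: 4!·1!·0!/6! = 24/720
(j±m)!: 0!·5!·4!·0!·0!·1! = 2880
prefactor² = (2J+1)·Δ·N² = 192
  k=4: +1/(4!·0!·1!·0!·0!·0!) = 1/24
Σ = 1/24  ⇒  CG² = 192·1/24² = 1/3
CG = +√(1/3) = +0.577350

+√(1/3) = +0.577350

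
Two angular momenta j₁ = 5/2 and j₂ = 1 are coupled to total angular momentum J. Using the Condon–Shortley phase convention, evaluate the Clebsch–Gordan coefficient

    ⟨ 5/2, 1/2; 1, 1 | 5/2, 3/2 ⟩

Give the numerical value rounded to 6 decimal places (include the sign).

-0.676123  (= −√(16/35))

triangle: 1!*4!*1!/7! = 24/5040
(j±m)!: 3!*2!*2!*0!*4!*1! = 576
prefactor² = (2J+1)*Δ*N² = 576/35
  k=1: −1/(1!*0!*1!*1!*3!*0!) = -1/6
Σ = -1/6  ⇒  CG² = 576/35*(-1/6)² = 16/35
CG = −√(16/35) = -0.676123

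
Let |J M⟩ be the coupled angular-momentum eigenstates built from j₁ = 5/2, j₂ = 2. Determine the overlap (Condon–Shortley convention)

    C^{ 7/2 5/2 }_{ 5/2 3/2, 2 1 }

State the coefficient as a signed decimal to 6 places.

j₁+j₂−J=1  J+j₁−j₂=4  J−j₁+j₂=3  j₁+j₂+J+1=9
(j₁±m₁, j₂±m₂, J±M) = (4,1,3,1,6,1)
P² = 2304/7
sum k=0..1:
  [0] +1/36 = 1/36
  [1] −1/48 = -1/48
S = 1/144
C² = P²·S² = 1/63 ; C = +0.125988

+0.125988  (= +√(1/63))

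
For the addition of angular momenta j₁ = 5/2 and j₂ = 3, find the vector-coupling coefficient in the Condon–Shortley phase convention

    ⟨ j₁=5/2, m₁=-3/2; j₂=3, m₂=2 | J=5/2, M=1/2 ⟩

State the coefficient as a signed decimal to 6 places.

−√(1/14) ≈ -0.267261

triangle: 3!·2!·3!/9! = 72/362880
(j±m)!: 1!·4!·5!·1!·3!·2! = 34560
prefactor² = (2J+1)·Δ·N² = 288/7
  k=2: +1/(2!·1!·2!·3!·0!·0!) = 1/24
  k=3: −1/(3!·0!·1!·2!·1!·1!) = -1/12
Σ = -1/24  ⇒  CG² = 288/7·(-1/24)² = 1/14
CG = −√(1/14) = -0.267261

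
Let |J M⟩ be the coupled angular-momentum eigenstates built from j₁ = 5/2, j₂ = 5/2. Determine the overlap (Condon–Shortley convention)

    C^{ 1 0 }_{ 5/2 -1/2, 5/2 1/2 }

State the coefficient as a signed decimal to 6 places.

triangle: 4!*1!*1!/7! = 24/5040
(j±m)!: 2!*3!*3!*2!*1!*1! = 144
prefactor² = (2J+1)*Δ*N² = 72/35
  k=2: +1/(2!*2!*1!*1!*0!*0!) = 1/4
  k=3: −1/(3!*1!*0!*0!*1!*1!) = -1/6
Σ = 1/12  ⇒  CG² = 72/35*1/12² = 1/70
CG = +√(1/70) = +0.119523

+√(1/70) = +0.119523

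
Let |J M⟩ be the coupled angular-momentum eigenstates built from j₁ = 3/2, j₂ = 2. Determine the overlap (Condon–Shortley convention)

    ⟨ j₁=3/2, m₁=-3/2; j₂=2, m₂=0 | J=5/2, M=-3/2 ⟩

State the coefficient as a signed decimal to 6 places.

√[6·1!2!3!/7! · 0!3!2!2!1!4!] = √(288/35)
  +(−1)^1/∏(1,0,2,1,0,2)! = -1/4  (running -1/4)
⟨..|..⟩ = √(288/35)·(-1/4) = -0.717137

−√(18/35) ≈ -0.717137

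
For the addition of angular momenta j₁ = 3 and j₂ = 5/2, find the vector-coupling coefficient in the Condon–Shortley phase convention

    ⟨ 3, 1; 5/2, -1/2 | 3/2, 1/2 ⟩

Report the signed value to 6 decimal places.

−√(1/105) = -0.097590

√[4·4!2!1!/8! · 4!2!2!3!2!1!] = √(192/35)
  +(−1)^1/∏(1,3,1,1,1,0)! = -1/6  (running -1/6)
  +(−1)^2/∏(2,2,0,0,2,1)! = 1/8  (running -1/24)
⟨..|..⟩ = √(192/35)·(-1/24) = -0.097590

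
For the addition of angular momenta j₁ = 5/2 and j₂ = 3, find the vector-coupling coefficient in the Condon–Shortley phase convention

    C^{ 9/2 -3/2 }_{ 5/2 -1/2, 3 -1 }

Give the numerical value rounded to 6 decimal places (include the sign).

j₁+j₂−J=1  J+j₁−j₂=4  J−j₁+j₂=5  j₁+j₂+J+1=11
(j₁±m₁, j₂±m₂, J±M) = (2,3,2,4,3,6)
P² = 138240/77
sum k=0..1:
  [0] +1/72 = 1/72
  [1] −1/96 = -1/96
S = 1/288
C² = P²·S² = 5/231 ; C = +0.147122

+0.147122  (= +√(5/231))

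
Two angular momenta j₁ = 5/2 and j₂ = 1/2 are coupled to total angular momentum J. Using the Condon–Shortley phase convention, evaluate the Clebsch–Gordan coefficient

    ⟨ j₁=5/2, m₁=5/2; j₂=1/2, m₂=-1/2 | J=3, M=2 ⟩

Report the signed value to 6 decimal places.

+0.408248

√[7·0!5!1!/7! · 5!0!0!1!5!1!] = √(2400)
  +(−1)^0/∏(0,0,0,0,5,1)! = 1/120  (running 1/120)
⟨..|..⟩ = √(2400)·(1/120) = +0.408248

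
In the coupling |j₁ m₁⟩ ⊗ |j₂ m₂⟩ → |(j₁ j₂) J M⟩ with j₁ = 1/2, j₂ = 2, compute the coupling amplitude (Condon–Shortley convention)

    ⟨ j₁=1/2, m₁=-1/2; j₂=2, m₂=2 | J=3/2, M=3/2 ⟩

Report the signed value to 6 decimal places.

−√(4/5) = -0.894427

√[4·1!0!3!/5! · 0!1!4!0!3!0!] = √(144/5)
  +(−1)^1/∏(1,0,0,3,0,0)! = -1/6  (running -1/6)
⟨..|..⟩ = √(144/5)·(-1/6) = -0.894427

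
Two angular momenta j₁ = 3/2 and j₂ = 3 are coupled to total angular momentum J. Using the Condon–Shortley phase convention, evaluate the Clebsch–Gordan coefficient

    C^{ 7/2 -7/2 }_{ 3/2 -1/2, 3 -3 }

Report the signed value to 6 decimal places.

+0.816497  (= +√(2/3))

triangle: 1!×2!×5!/9! = 240/362880
(j±m)!: 1!×2!×0!×6!×0!×7! = 7257600
prefactor² = (2J+1)×Δ×N² = 38400
  k=0: +1/(0!×1!×2!×0!×0!×5!) = 1/240
Σ = 1/240  ⇒  CG² = 38400×1/240² = 2/3
CG = +√(2/3) = +0.816497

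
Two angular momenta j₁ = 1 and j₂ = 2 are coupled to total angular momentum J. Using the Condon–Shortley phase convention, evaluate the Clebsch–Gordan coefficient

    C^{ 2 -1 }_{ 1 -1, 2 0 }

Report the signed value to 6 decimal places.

−√(1/2) ≈ -0.707107

triangle: 1!·1!·3!/6! = 6/720
(j±m)!: 0!·2!·2!·2!·1!·3! = 48
prefactor² = (2J+1)·Δ·N² = 2
  k=1: −1/(1!·0!·1!·1!·0!·2!) = -1/2
Σ = -1/2  ⇒  CG² = 2·(-1/2)² = 1/2
CG = −√(1/2) = -0.707107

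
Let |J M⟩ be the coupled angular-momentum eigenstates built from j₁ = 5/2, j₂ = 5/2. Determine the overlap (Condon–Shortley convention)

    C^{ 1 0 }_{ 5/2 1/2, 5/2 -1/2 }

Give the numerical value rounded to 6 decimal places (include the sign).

triangle: 4!·1!·1!/7! = 24/5040
(j±m)!: 3!·2!·2!·3!·1!·1! = 144
prefactor² = (2J+1)·Δ·N² = 72/35
  k=1: −1/(1!·3!·1!·1!·0!·0!) = -1/6
  k=2: +1/(2!·2!·0!·0!·1!·1!) = 1/4
Σ = 1/12  ⇒  CG² = 72/35·1/12² = 1/70
CG = +√(1/70) = +0.119523

+0.119523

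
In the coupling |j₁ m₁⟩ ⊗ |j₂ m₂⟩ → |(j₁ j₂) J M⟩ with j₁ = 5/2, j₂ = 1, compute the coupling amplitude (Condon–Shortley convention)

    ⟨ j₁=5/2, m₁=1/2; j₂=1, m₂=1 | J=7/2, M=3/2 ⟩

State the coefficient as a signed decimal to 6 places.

+0.690066

j₁+j₂−J=0  J+j₁−j₂=5  J−j₁+j₂=2  j₁+j₂+J+1=8
(j₁±m₁, j₂±m₂, J±M) = (3,2,2,0,5,2)
P² = 1920/7
sum k=0..0:
  [0] +1/24 = 1/24
S = 1/24
C² = P²·S² = 10/21 ; C = +0.690066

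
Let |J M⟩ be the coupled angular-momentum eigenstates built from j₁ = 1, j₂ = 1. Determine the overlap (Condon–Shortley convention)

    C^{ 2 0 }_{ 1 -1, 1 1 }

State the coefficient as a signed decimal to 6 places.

+√(1/6) = +0.408248

√[5·0!2!2!/5! · 0!2!2!0!2!2!] = √(8/3)
  +(−1)^0/∏(0,0,2,2,0,0)! = 1/4  (running 1/4)
⟨..|..⟩ = √(8/3)·(1/4) = +0.408248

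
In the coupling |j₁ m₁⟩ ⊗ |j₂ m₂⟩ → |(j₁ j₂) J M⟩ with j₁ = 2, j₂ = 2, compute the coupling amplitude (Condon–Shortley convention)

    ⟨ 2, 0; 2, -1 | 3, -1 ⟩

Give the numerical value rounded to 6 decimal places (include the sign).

triangle: 1!*3!*3!/8! = 36/40320
(j±m)!: 2!*2!*1!*3!*2!*4! = 1152
prefactor² = (2J+1)*Δ*N² = 36/5
  k=0: +1/(0!*1!*2!*1!*1!*2!) = 1/4
  k=1: −1/(1!*0!*1!*0!*2!*3!) = -1/12
Σ = 1/6  ⇒  CG² = 36/5*1/6² = 1/5
CG = +√(1/5) = +0.447214

+0.447214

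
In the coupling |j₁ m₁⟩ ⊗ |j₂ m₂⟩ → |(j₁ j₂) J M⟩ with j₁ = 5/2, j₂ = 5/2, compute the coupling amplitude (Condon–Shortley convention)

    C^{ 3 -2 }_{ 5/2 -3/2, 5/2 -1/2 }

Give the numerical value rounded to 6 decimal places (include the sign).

−√(1/12) = -0.288675

√[7·2!3!3!/9! · 1!4!2!3!1!5!] = √(48)
  +(−1)^1/∏(1,1,3,1,0,2)! = -1/12  (running -1/12)
  +(−1)^2/∏(2,0,2,0,1,3)! = 1/24  (running -1/24)
⟨..|..⟩ = √(48)·(-1/24) = -0.288675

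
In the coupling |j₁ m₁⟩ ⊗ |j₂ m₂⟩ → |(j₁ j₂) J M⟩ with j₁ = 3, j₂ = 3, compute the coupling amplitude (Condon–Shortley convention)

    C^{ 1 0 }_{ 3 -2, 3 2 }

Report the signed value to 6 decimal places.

+0.377964  (= +√(1/7))

j₁+j₂−J=5  J+j₁−j₂=1  J−j₁+j₂=1  j₁+j₂+J+1=8
(j₁±m₁, j₂±m₂, J±M) = (1,5,5,1,1,1)
P² = 900/7
sum k=4..5:
  [4] +1/24 = 1/24
  [5] −1/120 = -1/120
S = 1/30
C² = P²·S² = 1/7 ; C = +0.377964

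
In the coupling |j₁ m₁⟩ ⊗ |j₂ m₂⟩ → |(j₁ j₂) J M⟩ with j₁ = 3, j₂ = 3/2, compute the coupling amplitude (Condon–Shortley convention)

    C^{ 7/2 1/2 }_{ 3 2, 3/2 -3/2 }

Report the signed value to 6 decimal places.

j₁+j₂−J=1  J+j₁−j₂=5  J−j₁+j₂=2  j₁+j₂+J+1=9
(j₁±m₁, j₂±m₂, J±M) = (5,1,0,3,4,3)
P² = 3840/7
sum k=0..0:
  [0] +1/48 = 1/48
S = 1/48
C² = P²·S² = 5/21 ; C = +0.487950

+0.487950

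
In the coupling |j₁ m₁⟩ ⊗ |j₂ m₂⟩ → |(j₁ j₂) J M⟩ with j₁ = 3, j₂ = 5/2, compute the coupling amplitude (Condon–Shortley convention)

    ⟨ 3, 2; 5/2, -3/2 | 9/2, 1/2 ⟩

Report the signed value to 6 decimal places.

√[10·1!5!4!/11! · 5!1!1!4!5!4!] = √(460800/77)
  +(−1)^0/∏(0,1,1,1,4,3)! = 1/144  (running 1/144)
  +(−1)^1/∏(1,0,0,0,5,4)! = -1/2880  (running 19/2880)
⟨..|..⟩ = √(460800/77)·(19/2880) = +0.510355

+0.510355  (= +√(361/1386))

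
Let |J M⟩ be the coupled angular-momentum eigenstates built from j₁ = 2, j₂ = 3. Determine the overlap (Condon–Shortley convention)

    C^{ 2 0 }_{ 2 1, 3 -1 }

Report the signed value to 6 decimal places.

√[5·3!1!3!/8! · 3!1!2!4!2!2!] = √(36/7)
  +(−1)^0/∏(0,3,1,2,0,1)! = 1/12  (running 1/12)
  +(−1)^1/∏(1,2,0,1,1,2)! = -1/4  (running -1/6)
⟨..|..⟩ = √(36/7)·(-1/6) = -0.377964

-0.377964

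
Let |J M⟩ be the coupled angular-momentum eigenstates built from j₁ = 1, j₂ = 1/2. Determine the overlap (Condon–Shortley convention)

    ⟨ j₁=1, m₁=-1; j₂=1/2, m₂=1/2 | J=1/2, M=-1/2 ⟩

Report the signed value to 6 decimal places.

√[2·1!1!0!/3! · 0!2!1!0!0!1!] = √(2/3)
  +(−1)^1/∏(1,0,1,0,0,0)! = -1  (running -1)
⟨..|..⟩ = √(2/3)·(-1) = -0.816497

-0.816497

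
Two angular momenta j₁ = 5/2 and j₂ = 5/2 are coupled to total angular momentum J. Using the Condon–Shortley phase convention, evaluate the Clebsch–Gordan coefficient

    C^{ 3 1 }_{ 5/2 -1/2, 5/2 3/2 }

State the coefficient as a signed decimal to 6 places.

+0.182574  (= +√(1/30))

j₁+j₂−J=2  J+j₁−j₂=3  J−j₁+j₂=3  j₁+j₂+J+1=9
(j₁±m₁, j₂±m₂, J±M) = (2,3,4,1,4,2)
P² = 96/5
sum k=1..2:
  [1] −1/12 = -1/12
  [2] +1/8 = 1/8
S = 1/24
C² = P²·S² = 1/30 ; C = +0.182574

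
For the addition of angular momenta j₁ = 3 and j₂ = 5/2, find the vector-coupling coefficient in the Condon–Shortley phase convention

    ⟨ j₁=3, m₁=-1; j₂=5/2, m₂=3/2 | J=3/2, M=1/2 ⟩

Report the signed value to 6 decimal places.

triangle: 4!×2!×1!/8! = 48/40320
(j±m)!: 2!×4!×4!×1!×2!×1! = 2304
prefactor² = (2J+1)×Δ×N² = 384/35
  k=3: −1/(3!×1!×1!×1!×1!×0!) = -1/6
  k=4: +1/(4!×0!×0!×0!×2!×1!) = 1/48
Σ = -7/48  ⇒  CG² = 384/35×(-7/48)² = 7/30
CG = −√(7/30) = -0.483046

−√(7/30) = -0.483046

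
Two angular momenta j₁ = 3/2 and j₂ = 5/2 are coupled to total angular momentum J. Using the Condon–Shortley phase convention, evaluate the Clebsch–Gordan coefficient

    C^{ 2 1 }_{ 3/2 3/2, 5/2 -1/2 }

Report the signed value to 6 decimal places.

√[5·2!1!3!/7! · 3!0!2!3!3!1!] = √(36/7)
  +(−1)^0/∏(0,2,0,2,1,1)! = 1/4  (running 1/4)
⟨..|..⟩ = √(36/7)·(1/4) = +0.566947

+0.566947  (= +√(9/28))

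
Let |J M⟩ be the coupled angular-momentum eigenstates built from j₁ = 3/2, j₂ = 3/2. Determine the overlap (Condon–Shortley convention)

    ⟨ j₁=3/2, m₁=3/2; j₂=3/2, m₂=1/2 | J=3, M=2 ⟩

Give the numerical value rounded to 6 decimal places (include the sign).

j₁+j₂−J=0  J+j₁−j₂=3  J−j₁+j₂=3  j₁+j₂+J+1=7
(j₁±m₁, j₂±m₂, J±M) = (3,0,2,1,5,1)
P² = 72
sum k=0..0:
  [0] +1/12 = 1/12
S = 1/12
C² = P²·S² = 1/2 ; C = +0.707107

+√(1/2) = +0.707107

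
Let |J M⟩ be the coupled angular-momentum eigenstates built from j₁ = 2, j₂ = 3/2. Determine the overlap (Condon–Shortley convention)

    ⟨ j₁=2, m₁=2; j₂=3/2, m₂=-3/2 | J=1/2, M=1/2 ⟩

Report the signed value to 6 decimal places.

+0.632456

√[2·3!1!0!/5! · 4!0!0!3!1!0!] = √(72/5)
  +(−1)^0/∏(0,3,0,0,1,0)! = 1/6  (running 1/6)
⟨..|..⟩ = √(72/5)·(1/6) = +0.632456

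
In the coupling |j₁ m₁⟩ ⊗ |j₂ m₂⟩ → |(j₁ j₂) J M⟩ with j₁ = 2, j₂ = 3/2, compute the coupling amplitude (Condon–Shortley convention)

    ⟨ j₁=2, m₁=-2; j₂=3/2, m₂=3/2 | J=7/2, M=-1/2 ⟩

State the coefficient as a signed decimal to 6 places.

+√(1/35) ≈ +0.169031

√[8·0!4!3!/8! · 0!4!3!0!3!4!] = √(20736/35)
  +(−1)^0/∏(0,0,4,3,0,0)! = 1/144  (running 1/144)
⟨..|..⟩ = √(20736/35)·(1/144) = +0.169031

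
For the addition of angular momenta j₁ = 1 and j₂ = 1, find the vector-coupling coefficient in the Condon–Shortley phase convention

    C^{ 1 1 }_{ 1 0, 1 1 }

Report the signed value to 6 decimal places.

√[3·1!1!1!/4! · 1!1!2!0!2!0!] = √(1/2)
  +(−1)^1/∏(1,0,0,1,1,0)! = -1  (running -1)
⟨..|..⟩ = √(1/2)·(-1) = -0.707107

-0.707107  (= −√(1/2))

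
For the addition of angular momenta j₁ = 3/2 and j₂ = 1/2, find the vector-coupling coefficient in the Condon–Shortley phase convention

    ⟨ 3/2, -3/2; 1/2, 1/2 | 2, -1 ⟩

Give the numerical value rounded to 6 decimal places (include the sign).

√[5·0!3!1!/5! · 0!3!1!0!1!3!] = √(9)
  +(−1)^0/∏(0,0,3,1,0,0)! = 1/6  (running 1/6)
⟨..|..⟩ = √(9)·(1/6) = +0.500000

+√(1/4) = +0.500000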